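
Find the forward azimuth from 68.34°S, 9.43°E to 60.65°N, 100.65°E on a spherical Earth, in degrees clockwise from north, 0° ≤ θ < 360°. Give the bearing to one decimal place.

57.5°

Δλ = 100.65 − 9.43 = 91.22°.
θ = atan2( sin Δλ · cos φ₂ , cos φ₁ · sin φ₂ − sin φ₁ · cos φ₂ · cos Δλ )
  = atan2(0.49003, 0.31202) = 57.514° → normalised to [0°, 360°): 57.514°.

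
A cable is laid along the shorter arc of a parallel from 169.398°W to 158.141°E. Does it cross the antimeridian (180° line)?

Naïve |158.141 − -169.398| = 327.539° > 180°, so the shorter arc goes the other way round — across 180°.
Signed shortest Δλ = ((158.141 − -169.398 + 180) mod 360) − 180 = -32.461°.
Going west by 32.461° from -169.398° passes through 180° before reaching +158.141°.

Yes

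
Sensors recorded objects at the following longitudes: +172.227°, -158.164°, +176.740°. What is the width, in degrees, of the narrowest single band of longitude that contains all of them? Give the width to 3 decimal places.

Sort the longitudes: -158.164°, +172.227°, +176.740°.
Eastward gaps between consecutive values (wrapping around): 330.391°, 4.513°, 25.096°.
Largest gap = 330.391° ⇒ minimal covering band is its complement: 360° − 330.391° = 29.609°.
Band runs from +172.227° eastward to -158.164°, crossing the antimeridian.

29.609°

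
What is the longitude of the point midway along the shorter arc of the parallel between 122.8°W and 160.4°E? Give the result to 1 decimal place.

161.2°W

Signed shortest Δλ from -122.8° to +160.4° is -76.8°.
Midpoint longitude = -122.8° + (-76.8°)/2 = -122.8° − 38.4° = -161.2°.
(The naïve average (-122.8 + +160.4)/2 = 18.8° is on the wrong side of the globe.)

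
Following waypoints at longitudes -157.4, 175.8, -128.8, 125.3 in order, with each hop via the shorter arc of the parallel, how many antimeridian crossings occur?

Leg 1: -157.4° → +175.8°, shortest Δλ = -26.8° (west) — crosses 180°.
Leg 2: +175.8° → -128.8°, shortest Δλ = 55.4° (east) — crosses 180°.
Leg 3: -128.8° → +125.3°, shortest Δλ = -105.9° (west) — crosses 180°.
Total crossings: 3.

3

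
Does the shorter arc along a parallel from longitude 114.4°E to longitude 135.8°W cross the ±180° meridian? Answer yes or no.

Yes

Naïve |-135.8 − 114.4| = 250.2° > 180°, so the shorter arc goes the other way round — across 180°.
Signed shortest Δλ = ((-135.8 − 114.4 + 180) mod 360) − 180 = 109.8°.
Going east by 109.8° from +114.4° passes through 180° before reaching -135.8°.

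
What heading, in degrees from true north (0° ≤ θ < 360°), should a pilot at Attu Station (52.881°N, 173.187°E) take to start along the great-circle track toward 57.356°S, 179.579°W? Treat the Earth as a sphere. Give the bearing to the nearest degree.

Δλ = -179.579 − 173.187 = -352.766°; wrapped into (−180°, 180°]: 7.234°.
θ = atan2( sin Δλ · cos φ₂ , cos φ₁ · sin φ₂ − sin φ₁ · cos φ₂ · cos Δλ )
  = atan2(0.06792, -0.93485) = 175.844° → normalised to [0°, 360°): 175.844°.

176°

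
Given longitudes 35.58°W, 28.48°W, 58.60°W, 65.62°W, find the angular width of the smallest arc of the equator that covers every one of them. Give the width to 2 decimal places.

Sort the longitudes: -65.62°, -58.60°, -35.58°, -28.48°.
Eastward gaps between consecutive values (wrapping around): 7.02°, 23.02°, 7.10°, 322.86°.
Largest gap = 322.86° ⇒ minimal covering band is its complement: 360° − 322.86° = 37.14°.
Band runs from -65.62° eastward to -28.48°.

37.14°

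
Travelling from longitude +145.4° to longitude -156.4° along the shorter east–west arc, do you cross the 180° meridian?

Yes

Naïve |-156.4 − 145.4| = 301.8° > 180°, so the shorter arc goes the other way round — across 180°.
Signed shortest Δλ = ((-156.4 − 145.4 + 180) mod 360) − 180 = 58.2°.
Going east by 58.2° from +145.4° passes through 180° before reaching -156.4°.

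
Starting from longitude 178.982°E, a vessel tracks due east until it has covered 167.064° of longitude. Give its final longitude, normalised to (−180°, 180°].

Start at +178.982°; shift +167.064° → +346.046°.
+346.046° lies outside (−180°, 180°]; subtract 360° → -13.954°.

13.954°W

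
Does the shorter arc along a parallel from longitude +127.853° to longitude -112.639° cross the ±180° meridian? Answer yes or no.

Naïve |-112.639 − 127.853| = 240.492° > 180°, so the shorter arc goes the other way round — across 180°.
Signed shortest Δλ = ((-112.639 − 127.853 + 180) mod 360) − 180 = 119.508°.
Going east by 119.508° from +127.853° passes through 180° before reaching -112.639°.

Yes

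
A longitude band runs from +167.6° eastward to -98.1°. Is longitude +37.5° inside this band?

No

Band width going east from +167.6° to -98.1°: ((-98.1 − 167.6) mod 360) = 94.3°.
Offset of +37.5° east of the west edge: ((37.5 − 167.6) mod 360) = 229.9°.
229.9° > 94.3° ⇒ outside.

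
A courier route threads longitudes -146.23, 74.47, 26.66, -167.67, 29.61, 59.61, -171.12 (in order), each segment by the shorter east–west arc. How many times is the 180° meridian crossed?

4

Leg 1: -146.23° → +74.47°, shortest Δλ = -139.3° (west) — crosses 180°.
Leg 2: +74.47° → +26.66°, shortest Δλ = -47.81° (west) — does not cross 180°.
Leg 3: +26.66° → -167.67°, shortest Δλ = 165.67° (east) — crosses 180°.
Leg 4: -167.67° → +29.61°, shortest Δλ = -162.72° (west) — crosses 180°.
Leg 5: +29.61° → +59.61°, shortest Δλ = 30.0° (east) — does not cross 180°.
Leg 6: +59.61° → -171.12°, shortest Δλ = 129.27° (east) — crosses 180°.
Total crossings: 4.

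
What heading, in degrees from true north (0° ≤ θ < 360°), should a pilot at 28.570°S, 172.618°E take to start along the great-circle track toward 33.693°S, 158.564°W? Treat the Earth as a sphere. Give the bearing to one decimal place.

109.1°

Δλ = -158.564 − 172.618 = -331.182°; wrapped into (−180°, 180°]: 28.818°.
θ = atan2( sin Δλ · cos φ₂ , cos φ₁ · sin φ₂ − sin φ₁ · cos φ₂ · cos Δλ )
  = atan2(0.40106, -0.13857) = 109.061° → normalised to [0°, 360°): 109.061°.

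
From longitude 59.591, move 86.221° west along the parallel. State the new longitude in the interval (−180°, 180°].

Start at +59.591°; shift −86.221° → -26.630°.
-26.630° already lies in (−180°, 180°].

-26.630°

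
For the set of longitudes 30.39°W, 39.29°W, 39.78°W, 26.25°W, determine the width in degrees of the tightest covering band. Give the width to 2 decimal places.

13.53°

Sort the longitudes: -39.78°, -39.29°, -30.39°, -26.25°.
Eastward gaps between consecutive values (wrapping around): 0.49°, 8.90°, 4.14°, 346.47°.
Largest gap = 346.47° ⇒ minimal covering band is its complement: 360° − 346.47° = 13.53°.
Band runs from -39.78° eastward to -26.25°.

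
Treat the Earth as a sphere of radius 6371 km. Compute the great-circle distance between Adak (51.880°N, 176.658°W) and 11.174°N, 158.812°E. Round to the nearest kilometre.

Δλ = 158.812 − -176.658 = 335.470°; wrapped into (−180°, 180°]: -24.530°.
Δφ = 11.174 − 51.880 = -40.706°.
a = sin²(Δφ/2) + cos φ₁ · cos φ₂ · sin²(Δλ/2) = 0.148297.
c = 2·atan2(√a, √(1−a)) = 0.79062 rad → d = 6371·c ≈ 5037.03 km.

5037 km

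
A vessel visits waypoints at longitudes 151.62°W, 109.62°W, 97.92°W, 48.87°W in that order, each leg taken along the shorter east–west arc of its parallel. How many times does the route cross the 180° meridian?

0

Leg 1: -151.62° → -109.62°, shortest Δλ = 42.0° (east) — does not cross 180°.
Leg 2: -109.62° → -97.92°, shortest Δλ = 11.7° (east) — does not cross 180°.
Leg 3: -97.92° → -48.87°, shortest Δλ = 49.05° (east) — does not cross 180°.
Total crossings: 0.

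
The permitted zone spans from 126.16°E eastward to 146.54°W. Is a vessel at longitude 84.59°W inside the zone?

No

Band width going east from +126.16° to -146.54°: ((-146.54 − 126.16) mod 360) = 87.30°.
Offset of -84.59° east of the west edge: ((-84.59 − 126.16) mod 360) = 149.25°.
149.25° > 87.30° ⇒ outside.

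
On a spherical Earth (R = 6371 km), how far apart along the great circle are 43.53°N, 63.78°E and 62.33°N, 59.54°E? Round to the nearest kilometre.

Δλ = 59.54 − 63.78 = -4.24°.
Δφ = 62.33 − 43.53 = 18.80°.
a = sin²(Δφ/2) + cos φ₁ · cos φ₂ · sin²(Δλ/2) = 0.027136.
c = 2·atan2(√a, √(1−a)) = 0.33097 rad → d = 6371·c ≈ 2108.61 km.

2109 km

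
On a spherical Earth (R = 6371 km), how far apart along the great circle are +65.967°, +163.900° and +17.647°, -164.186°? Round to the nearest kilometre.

5857 km

Δλ = -164.186 − 163.900 = -328.086°; wrapped into (−180°, 180°]: 31.914°.
Δφ = 17.647 − 65.967 = -48.320°.
a = sin²(Δφ/2) + cos φ₁ · cos φ₂ · sin²(Δλ/2) = 0.196847.
c = 2·atan2(√a, √(1−a)) = 0.91939 rad → d = 6371·c ≈ 5857.43 km.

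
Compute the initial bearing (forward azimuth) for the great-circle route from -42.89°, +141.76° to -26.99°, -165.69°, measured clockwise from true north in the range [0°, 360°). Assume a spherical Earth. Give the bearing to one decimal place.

Δλ = -165.69 − 141.76 = -307.45°; wrapped into (−180°, 180°]: 52.55°.
θ = atan2( sin Δλ · cos φ₂ , cos φ₁ · sin φ₂ − sin φ₁ · cos φ₂ · cos Δλ )
  = atan2(0.70742, 0.03627) = 87.065° → normalised to [0°, 360°): 87.065°.

87.1°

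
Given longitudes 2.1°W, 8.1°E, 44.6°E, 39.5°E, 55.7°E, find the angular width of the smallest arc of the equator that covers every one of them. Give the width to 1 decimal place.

Sort the longitudes: -2.1°, +8.1°, +39.5°, +44.6°, +55.7°.
Eastward gaps between consecutive values (wrapping around): 10.2°, 31.4°, 5.1°, 11.1°, 302.2°.
Largest gap = 302.2° ⇒ minimal covering band is its complement: 360° − 302.2° = 57.8°.
Band runs from -2.1° eastward to +55.7°.

57.8°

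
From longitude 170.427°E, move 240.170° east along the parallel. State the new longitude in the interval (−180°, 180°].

Start at +170.427°; shift +240.170° → +410.597°.
+410.597° lies outside (−180°, 180°]; subtract 360° → +50.597°.

50.597°E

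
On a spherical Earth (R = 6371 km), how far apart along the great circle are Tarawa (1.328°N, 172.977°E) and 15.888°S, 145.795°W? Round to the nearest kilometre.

Δλ = -145.795 − 172.977 = -318.772°; wrapped into (−180°, 180°]: 41.228°.
Δφ = -15.888 − 1.328 = -17.216°.
a = sin²(Δφ/2) + cos φ₁ · cos φ₂ · sin²(Δλ/2) = 0.141588.
c = 2·atan2(√a, √(1−a)) = 0.77156 rad → d = 6371·c ≈ 4915.62 km.

4916 km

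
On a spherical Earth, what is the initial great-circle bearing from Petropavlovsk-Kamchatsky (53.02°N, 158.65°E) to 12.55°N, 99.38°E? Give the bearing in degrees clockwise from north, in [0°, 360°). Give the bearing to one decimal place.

252.3°

Δλ = 99.38 − 158.65 = -59.27°.
θ = atan2( sin Δλ · cos φ₂ , cos φ₁ · sin φ₂ − sin φ₁ · cos φ₂ · cos Δλ )
  = atan2(-0.83905, -0.26774) = -107.698° → normalised to [0°, 360°): 252.302°.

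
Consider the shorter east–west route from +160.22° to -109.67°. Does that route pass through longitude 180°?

Naïve |-109.67 − 160.22| = 269.89° > 180°, so the shorter arc goes the other way round — across 180°.
Signed shortest Δλ = ((-109.67 − 160.22 + 180) mod 360) − 180 = 90.11°.
Going east by 90.11° from +160.22° passes through 180° before reaching -109.67°.

Yes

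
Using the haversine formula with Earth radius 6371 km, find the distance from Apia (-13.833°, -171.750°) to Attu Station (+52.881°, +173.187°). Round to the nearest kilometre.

7557 km

Δλ = 173.187 − -171.750 = 344.937°; wrapped into (−180°, 180°]: -15.063°.
Δφ = 52.881 − -13.833 = 66.714°.
a = sin²(Δφ/2) + cos φ₁ · cos φ₂ · sin²(Δλ/2) = 0.312406.
c = 2·atan2(√a, √(1−a)) = 1.18620 rad → d = 6371·c ≈ 7557.26 km.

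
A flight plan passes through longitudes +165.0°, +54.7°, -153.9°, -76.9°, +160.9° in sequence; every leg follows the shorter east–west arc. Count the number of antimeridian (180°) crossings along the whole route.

Leg 1: +165.0° → +54.7°, shortest Δλ = -110.3° (west) — does not cross 180°.
Leg 2: +54.7° → -153.9°, shortest Δλ = 151.4° (east) — crosses 180°.
Leg 3: -153.9° → -76.9°, shortest Δλ = 77.0° (east) — does not cross 180°.
Leg 4: -76.9° → +160.9°, shortest Δλ = -122.2° (west) — crosses 180°.
Total crossings: 2.

2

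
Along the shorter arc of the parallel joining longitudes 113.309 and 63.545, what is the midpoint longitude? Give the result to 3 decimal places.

+88.427°

Signed shortest Δλ from +113.309° to +63.545° is -49.764°.
Midpoint longitude = +113.309° + (-49.764°)/2 = +113.309° − 24.882° = +88.427°.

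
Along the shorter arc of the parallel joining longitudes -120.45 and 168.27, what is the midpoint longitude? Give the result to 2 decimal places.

-156.09°

Signed shortest Δλ from -120.45° to +168.27° is -71.28°.
Midpoint longitude = -120.45° + (-71.28°)/2 = -120.45° − 35.64° = -156.09°.
(The naïve average (-120.45 + +168.27)/2 = 23.91° is on the wrong side of the globe.)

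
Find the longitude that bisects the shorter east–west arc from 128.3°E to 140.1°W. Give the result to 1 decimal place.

174.1°E

Signed shortest Δλ from +128.3° to -140.1° is +91.6°.
Midpoint longitude = +128.3° + (+91.6°)/2 = +128.3° + 45.8° = +174.1°.
(The naïve average (+128.3 + -140.1)/2 = -5.9° is on the wrong side of the globe.)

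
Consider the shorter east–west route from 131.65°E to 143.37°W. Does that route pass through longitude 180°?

Naïve |-143.37 − 131.65| = 275.02° > 180°, so the shorter arc goes the other way round — across 180°.
Signed shortest Δλ = ((-143.37 − 131.65 + 180) mod 360) − 180 = 84.98°.
Going east by 84.98° from +131.65° passes through 180° before reaching -143.37°.

Yes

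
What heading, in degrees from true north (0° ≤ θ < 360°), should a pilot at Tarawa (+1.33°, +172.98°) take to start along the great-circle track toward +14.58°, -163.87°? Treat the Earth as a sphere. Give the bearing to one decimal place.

Δλ = -163.87 − 172.98 = -336.85°; wrapped into (−180°, 180°]: 23.15°.
θ = atan2( sin Δλ · cos φ₂ , cos φ₁ · sin φ₂ − sin φ₁ · cos φ₂ · cos Δλ )
  = atan2(0.38048, 0.23101) = 58.736° → normalised to [0°, 360°): 58.736°.

58.7°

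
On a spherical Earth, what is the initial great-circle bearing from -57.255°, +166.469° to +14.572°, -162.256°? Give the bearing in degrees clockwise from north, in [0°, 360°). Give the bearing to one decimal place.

Δλ = -162.256 − 166.469 = -328.725°; wrapped into (−180°, 180°]: 31.275°.
θ = atan2( sin Δλ · cos φ₂ , cos φ₁ · sin φ₂ − sin φ₁ · cos φ₂ · cos Δλ )
  = atan2(0.50245, 0.83183) = 31.133° → normalised to [0°, 360°): 31.133°.

31.1°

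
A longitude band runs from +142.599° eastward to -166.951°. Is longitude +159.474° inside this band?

Band width going east from +142.599° to -166.951°: ((-166.951 − 142.599) mod 360) = 50.450°.
Offset of +159.474° east of the west edge: ((159.474 − 142.599) mod 360) = 16.875°.
16.875° ≤ 50.450° ⇒ inside.

Yes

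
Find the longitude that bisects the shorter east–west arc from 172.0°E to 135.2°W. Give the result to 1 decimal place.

Signed shortest Δλ from +172.0° to -135.2° is +52.8°.
Midpoint longitude = +172.0° + (+52.8°)/2 = +172.0° + 26.4° = +198.4°.
Normalise into (−180°, 180°]: -161.6°.
(The naïve average (+172.0 + -135.2)/2 = 18.4° is on the wrong side of the globe.)

161.6°W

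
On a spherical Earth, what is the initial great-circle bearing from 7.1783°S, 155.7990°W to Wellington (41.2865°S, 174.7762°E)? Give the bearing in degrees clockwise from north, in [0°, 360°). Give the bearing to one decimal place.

212.8°

Δλ = 174.7762 − -155.7990 = 330.5752°; wrapped into (−180°, 180°]: -29.4248°.
θ = atan2( sin Δλ · cos φ₂ , cos φ₁ · sin φ₂ − sin φ₁ · cos φ₂ · cos Δλ )
  = atan2(-0.36916, -0.57287) = -147.202° → normalised to [0°, 360°): 212.798°.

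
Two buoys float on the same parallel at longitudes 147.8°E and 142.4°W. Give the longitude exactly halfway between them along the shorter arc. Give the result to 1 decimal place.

177.3°W

Signed shortest Δλ from +147.8° to -142.4° is +69.8°.
Midpoint longitude = +147.8° + (+69.8°)/2 = +147.8° + 34.9° = +182.7°.
Normalise into (−180°, 180°]: -177.3°.
(The naïve average (+147.8 + -142.4)/2 = 2.7° is on the wrong side of the globe.)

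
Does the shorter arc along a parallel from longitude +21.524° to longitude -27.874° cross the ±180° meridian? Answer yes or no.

Signed shortest Δλ = ((-27.874 − 21.524 + 180) mod 360) − 180 = -49.398°.
Going west by 49.398° from +21.524° reaches -27.874° without touching 180°.

No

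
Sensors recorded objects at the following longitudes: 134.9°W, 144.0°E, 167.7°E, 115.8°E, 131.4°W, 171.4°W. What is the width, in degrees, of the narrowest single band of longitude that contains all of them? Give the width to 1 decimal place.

Sort the longitudes: -171.4°, -134.9°, -131.4°, +115.8°, +144.0°, +167.7°.
Eastward gaps between consecutive values (wrapping around): 36.5°, 3.5°, 247.2°, 28.2°, 23.7°, 20.9°.
Largest gap = 247.2° ⇒ minimal covering band is its complement: 360° − 247.2° = 112.8°.
Band runs from +115.8° eastward to -131.4°, crossing the antimeridian.

112.8°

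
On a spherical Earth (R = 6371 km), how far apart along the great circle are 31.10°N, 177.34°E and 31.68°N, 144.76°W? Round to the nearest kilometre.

3580 km

Δλ = -144.76 − 177.34 = -322.10°; wrapped into (−180°, 180°]: 37.90°.
Δφ = 31.68 − 31.10 = 0.58°.
a = sin²(Δφ/2) + cos φ₁ · cos φ₂ · sin²(Δλ/2) = 0.076871.
c = 2·atan2(√a, √(1−a)) = 0.56187 rad → d = 6371·c ≈ 3579.69 km.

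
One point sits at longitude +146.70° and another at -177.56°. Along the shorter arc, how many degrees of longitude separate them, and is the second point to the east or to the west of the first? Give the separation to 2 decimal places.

35.74° east

Raw difference: -177.56 − 146.70 = -324.26°.
Normalise into (−180°, 180°]: -324.26° + 360° = 35.74°.
Positive ⇒ the second point lies to the east; separation 35.74°.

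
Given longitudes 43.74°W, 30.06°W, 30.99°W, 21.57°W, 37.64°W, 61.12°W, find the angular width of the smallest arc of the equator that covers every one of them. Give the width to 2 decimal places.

39.55°

Sort the longitudes: -61.12°, -43.74°, -37.64°, -30.99°, -30.06°, -21.57°.
Eastward gaps between consecutive values (wrapping around): 17.38°, 6.10°, 6.65°, 0.93°, 8.49°, 320.45°.
Largest gap = 320.45° ⇒ minimal covering band is its complement: 360° − 320.45° = 39.55°.
Band runs from -61.12° eastward to -21.57°.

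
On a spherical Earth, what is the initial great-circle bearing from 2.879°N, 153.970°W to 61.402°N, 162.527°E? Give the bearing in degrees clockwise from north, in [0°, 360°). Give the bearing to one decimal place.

Δλ = 162.527 − -153.970 = 316.497°; wrapped into (−180°, 180°]: -43.503°.
θ = atan2( sin Δλ · cos φ₂ , cos φ₁ · sin φ₂ − sin φ₁ · cos φ₂ · cos Δλ )
  = atan2(-0.32951, 0.85945) = -20.976° → normalised to [0°, 360°): 339.024°.

339.0°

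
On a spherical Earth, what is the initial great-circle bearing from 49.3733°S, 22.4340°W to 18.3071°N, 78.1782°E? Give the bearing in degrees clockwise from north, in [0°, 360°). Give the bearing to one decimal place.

85.6°

Δλ = 78.1782 − -22.4340 = 100.6122°.
θ = atan2( sin Δλ · cos φ₂ , cos φ₁ · sin φ₂ − sin φ₁ · cos φ₂ · cos Δλ )
  = atan2(0.93315, 0.07183) = 85.598° → normalised to [0°, 360°): 85.598°.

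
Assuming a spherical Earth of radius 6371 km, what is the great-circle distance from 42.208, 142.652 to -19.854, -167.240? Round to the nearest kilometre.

Δλ = -167.240 − 142.652 = -309.892°; wrapped into (−180°, 180°]: 50.108°.
Δφ = -19.854 − 42.208 = -62.062°.
a = sin²(Δφ/2) + cos φ₁ · cos φ₂ · sin²(Δλ/2) = 0.390678.
c = 2·atan2(√a, √(1−a)) = 1.35037 rad → d = 6371·c ≈ 8603.21 km.

8603 km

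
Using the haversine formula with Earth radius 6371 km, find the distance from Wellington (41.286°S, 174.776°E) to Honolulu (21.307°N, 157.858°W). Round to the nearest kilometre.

Δλ = -157.858 − 174.776 = -332.634°; wrapped into (−180°, 180°]: 27.366°.
Δφ = 21.307 − -41.286 = 62.593°.
a = sin²(Δφ/2) + cos φ₁ · cos φ₂ · sin²(Δλ/2) = 0.309018.
c = 2·atan2(√a, √(1−a)) = 1.17888 rad → d = 6371·c ≈ 7510.62 km.

7511 km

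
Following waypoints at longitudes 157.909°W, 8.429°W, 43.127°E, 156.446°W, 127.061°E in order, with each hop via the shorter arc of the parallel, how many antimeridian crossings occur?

2

Leg 1: -157.909° → -8.429°, shortest Δλ = 149.48° (east) — does not cross 180°.
Leg 2: -8.429° → +43.127°, shortest Δλ = 51.556° (east) — does not cross 180°.
Leg 3: +43.127° → -156.446°, shortest Δλ = 160.427° (east) — crosses 180°.
Leg 4: -156.446° → +127.061°, shortest Δλ = -76.493° (west) — crosses 180°.
Total crossings: 2.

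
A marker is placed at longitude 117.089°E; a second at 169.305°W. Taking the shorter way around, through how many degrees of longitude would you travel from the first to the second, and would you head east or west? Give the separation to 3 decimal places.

Raw difference: -169.305 − 117.089 = -286.394°.
Normalise into (−180°, 180°]: -286.394° + 360° = 73.606°.
Positive ⇒ the second point lies to the east; separation 73.606°.

73.606° east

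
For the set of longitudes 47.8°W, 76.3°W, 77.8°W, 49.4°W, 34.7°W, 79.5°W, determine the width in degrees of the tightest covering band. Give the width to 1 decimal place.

44.8°

Sort the longitudes: -79.5°, -77.8°, -76.3°, -49.4°, -47.8°, -34.7°.
Eastward gaps between consecutive values (wrapping around): 1.7°, 1.5°, 26.9°, 1.6°, 13.1°, 315.2°.
Largest gap = 315.2° ⇒ minimal covering band is its complement: 360° − 315.2° = 44.8°.
Band runs from -79.5° eastward to -34.7°.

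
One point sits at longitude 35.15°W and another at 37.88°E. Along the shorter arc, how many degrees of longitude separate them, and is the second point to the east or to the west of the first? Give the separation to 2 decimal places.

73.03° east

Raw difference: 37.88 − -35.15 = 73.03°.
Normalise into (−180°, 180°]: 73.03° stays 73.03°.
Positive ⇒ the second point lies to the east; separation 73.03°.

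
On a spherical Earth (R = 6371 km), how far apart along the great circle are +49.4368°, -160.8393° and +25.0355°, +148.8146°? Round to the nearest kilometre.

5090 km

Δλ = 148.8146 − -160.8393 = 309.6539°; wrapped into (−180°, 180°]: -50.3461°.
Δφ = 25.0355 − 49.4368 = -24.4013°.
a = sin²(Δφ/2) + cos φ₁ · cos φ₂ · sin²(Δλ/2) = 0.151262.
c = 2·atan2(√a, √(1−a)) = 0.79893 rad → d = 6371·c ≈ 5089.97 km.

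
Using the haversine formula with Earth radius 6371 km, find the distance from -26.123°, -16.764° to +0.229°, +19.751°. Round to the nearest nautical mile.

2639 nmi

Δλ = 19.751 − -16.764 = 36.515°.
Δφ = 0.229 − -26.123 = 26.352°.
a = sin²(Δφ/2) + cos φ₁ · cos φ₂ · sin²(Δλ/2) = 0.140081.
c = 2·atan2(√a, √(1−a)) = 0.76723 rad → d = 6371·c ≈ 4888.00 km ≈ 2639.31 nmi.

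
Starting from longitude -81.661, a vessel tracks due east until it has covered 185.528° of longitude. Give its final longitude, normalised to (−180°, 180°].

Start at -81.661°; shift +185.528° → +103.867°.
+103.867° already lies in (−180°, 180°].

+103.867°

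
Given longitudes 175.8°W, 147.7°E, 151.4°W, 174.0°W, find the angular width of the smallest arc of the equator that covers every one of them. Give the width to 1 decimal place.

60.9°

Sort the longitudes: -175.8°, -174.0°, -151.4°, +147.7°.
Eastward gaps between consecutive values (wrapping around): 1.8°, 22.6°, 299.1°, 36.5°.
Largest gap = 299.1° ⇒ minimal covering band is its complement: 360° − 299.1° = 60.9°.
Band runs from +147.7° eastward to -151.4°, crossing the antimeridian.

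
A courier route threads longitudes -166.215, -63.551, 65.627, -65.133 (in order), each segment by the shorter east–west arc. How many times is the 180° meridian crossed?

Leg 1: -166.215° → -63.551°, shortest Δλ = 102.664° (east) — does not cross 180°.
Leg 2: -63.551° → +65.627°, shortest Δλ = 129.178° (east) — does not cross 180°.
Leg 3: +65.627° → -65.133°, shortest Δλ = -130.76° (west) — does not cross 180°.
Total crossings: 0.

0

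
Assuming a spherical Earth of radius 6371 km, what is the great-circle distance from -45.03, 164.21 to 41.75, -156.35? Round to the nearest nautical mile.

Δλ = -156.35 − 164.21 = -320.56°; wrapped into (−180°, 180°]: 39.44°.
Δφ = 41.75 − -45.03 = 86.78°.
a = sin²(Δφ/2) + cos φ₁ · cos φ₂ · sin²(Δλ/2) = 0.531947.
c = 2·atan2(√a, √(1−a)) = 1.63473 rad → d = 6371·c ≈ 10414.89 km ≈ 5623.59 nmi.

5624 nmi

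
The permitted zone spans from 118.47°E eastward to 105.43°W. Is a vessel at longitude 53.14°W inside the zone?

No

Band width going east from +118.47° to -105.43°: ((-105.43 − 118.47) mod 360) = 136.10°.
Offset of -53.14° east of the west edge: ((-53.14 − 118.47) mod 360) = 188.39°.
188.39° > 136.10° ⇒ outside.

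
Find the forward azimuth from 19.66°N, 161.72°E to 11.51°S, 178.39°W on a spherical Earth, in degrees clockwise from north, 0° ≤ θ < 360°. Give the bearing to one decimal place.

146.2°

Δλ = -178.39 − 161.72 = -340.11°; wrapped into (−180°, 180°]: 19.89°.
θ = atan2( sin Δλ · cos φ₂ , cos φ₁ · sin φ₂ − sin φ₁ · cos φ₂ · cos Δλ )
  = atan2(0.33337, -0.49791) = 146.196° → normalised to [0°, 360°): 146.196°.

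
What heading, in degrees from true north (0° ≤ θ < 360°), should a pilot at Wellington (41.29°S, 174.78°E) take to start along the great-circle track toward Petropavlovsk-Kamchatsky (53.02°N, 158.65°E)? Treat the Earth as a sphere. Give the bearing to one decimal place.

350.3°

Δλ = 158.65 − 174.78 = -16.13°.
θ = atan2( sin Δλ · cos φ₂ , cos φ₁ · sin φ₂ − sin φ₁ · cos φ₂ · cos Δλ )
  = atan2(-0.16712, 0.98155) = -9.662° → normalised to [0°, 360°): 350.338°.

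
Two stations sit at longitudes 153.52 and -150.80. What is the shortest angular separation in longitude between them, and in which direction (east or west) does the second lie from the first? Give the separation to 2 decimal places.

Raw difference: -150.80 − 153.52 = -304.32°.
Normalise into (−180°, 180°]: -304.32° + 360° = 55.68°.
Positive ⇒ the second point lies to the east; separation 55.68°.

55.68° east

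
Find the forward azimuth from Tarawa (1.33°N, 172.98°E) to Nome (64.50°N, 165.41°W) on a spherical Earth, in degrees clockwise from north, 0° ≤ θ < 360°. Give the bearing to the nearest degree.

10°

Δλ = -165.41 − 172.98 = -338.39°; wrapped into (−180°, 180°]: 21.61°.
θ = atan2( sin Δλ · cos φ₂ , cos φ₁ · sin φ₂ − sin φ₁ · cos φ₂ · cos Δλ )
  = atan2(0.15855, 0.89305) = 10.067° → normalised to [0°, 360°): 10.067°.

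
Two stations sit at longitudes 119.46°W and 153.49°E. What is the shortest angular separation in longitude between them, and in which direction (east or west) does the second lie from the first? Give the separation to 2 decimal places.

Raw difference: 153.49 − -119.46 = 272.95°.
Normalise into (−180°, 180°]: 272.95° − 360° = -87.05°.
Negative ⇒ the second point lies to the west; separation 87.05°.

87.05° west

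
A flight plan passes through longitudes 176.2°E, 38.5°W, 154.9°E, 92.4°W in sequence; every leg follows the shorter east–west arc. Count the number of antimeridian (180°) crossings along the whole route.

3

Leg 1: +176.2° → -38.5°, shortest Δλ = 145.3° (east) — crosses 180°.
Leg 2: -38.5° → +154.9°, shortest Δλ = -166.6° (west) — crosses 180°.
Leg 3: +154.9° → -92.4°, shortest Δλ = 112.7° (east) — crosses 180°.
Total crossings: 3.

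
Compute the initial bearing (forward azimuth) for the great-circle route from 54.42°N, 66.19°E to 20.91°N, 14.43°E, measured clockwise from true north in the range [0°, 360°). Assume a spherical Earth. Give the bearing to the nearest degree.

Δλ = 14.43 − 66.19 = -51.76°.
θ = atan2( sin Δλ · cos φ₂ , cos φ₁ · sin φ₂ − sin φ₁ · cos φ₂ · cos Δλ )
  = atan2(-0.73370, -0.26259) = -109.692° → normalised to [0°, 360°): 250.308°.

250°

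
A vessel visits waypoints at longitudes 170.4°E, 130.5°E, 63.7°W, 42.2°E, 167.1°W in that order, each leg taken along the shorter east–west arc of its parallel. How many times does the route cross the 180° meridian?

Leg 1: +170.4° → +130.5°, shortest Δλ = -39.9° (west) — does not cross 180°.
Leg 2: +130.5° → -63.7°, shortest Δλ = 165.8° (east) — crosses 180°.
Leg 3: -63.7° → +42.2°, shortest Δλ = 105.9° (east) — does not cross 180°.
Leg 4: +42.2° → -167.1°, shortest Δλ = 150.7° (east) — crosses 180°.
Total crossings: 2.

2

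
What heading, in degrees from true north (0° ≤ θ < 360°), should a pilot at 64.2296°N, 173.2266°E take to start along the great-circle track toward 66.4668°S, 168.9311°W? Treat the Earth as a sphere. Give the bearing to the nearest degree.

Δλ = -168.9311 − 173.2266 = -342.1577°; wrapped into (−180°, 180°]: 17.8423°.
θ = atan2( sin Δλ · cos φ₂ , cos φ₁ · sin φ₂ − sin φ₁ · cos φ₂ · cos Δλ )
  = atan2(0.12234, -0.74088) = 170.624° → normalised to [0°, 360°): 170.624°.

171°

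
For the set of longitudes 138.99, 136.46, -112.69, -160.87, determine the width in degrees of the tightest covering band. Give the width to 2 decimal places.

Sort the longitudes: -160.87°, -112.69°, +136.46°, +138.99°.
Eastward gaps between consecutive values (wrapping around): 48.18°, 249.15°, 2.53°, 60.14°.
Largest gap = 249.15° ⇒ minimal covering band is its complement: 360° − 249.15° = 110.85°.
Band runs from +136.46° eastward to -112.69°, crossing the antimeridian.

110.85°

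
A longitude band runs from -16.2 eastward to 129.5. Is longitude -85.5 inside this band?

Band width going east from -16.2° to +129.5°: ((129.5 − -16.2) mod 360) = 145.7°.
Offset of -85.5° east of the west edge: ((-85.5 − -16.2) mod 360) = 290.7°.
290.7° > 145.7° ⇒ outside.

No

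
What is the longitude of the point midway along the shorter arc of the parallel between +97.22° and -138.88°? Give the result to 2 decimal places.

+159.17°

Signed shortest Δλ from +97.22° to -138.88° is +123.90°.
Midpoint longitude = +97.22° + (+123.90°)/2 = +97.22° + 61.95° = +159.17°.
(The naïve average (+97.22 + -138.88)/2 = -20.83° is on the wrong side of the globe.)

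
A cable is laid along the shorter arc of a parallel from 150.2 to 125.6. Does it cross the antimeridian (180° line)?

No

Signed shortest Δλ = ((125.6 − 150.2 + 180) mod 360) − 180 = -24.6°.
Going west by 24.6° from +150.2° reaches +125.6° without touching 180°.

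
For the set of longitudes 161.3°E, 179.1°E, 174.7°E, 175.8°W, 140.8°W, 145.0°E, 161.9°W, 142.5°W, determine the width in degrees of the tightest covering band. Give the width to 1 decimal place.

Sort the longitudes: -175.8°, -161.9°, -142.5°, -140.8°, +145.0°, +161.3°, +174.7°, +179.1°.
Eastward gaps between consecutive values (wrapping around): 13.9°, 19.4°, 1.7°, 285.8°, 16.3°, 13.4°, 4.4°, 5.1°.
Largest gap = 285.8° ⇒ minimal covering band is its complement: 360° − 285.8° = 74.2°.
Band runs from +145.0° eastward to -140.8°, crossing the antimeridian.

74.2°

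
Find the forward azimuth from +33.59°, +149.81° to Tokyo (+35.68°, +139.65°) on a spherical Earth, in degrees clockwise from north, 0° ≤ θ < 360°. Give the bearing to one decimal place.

286.9°

Δλ = 139.65 − 149.81 = -10.16°.
θ = atan2( sin Δλ · cos φ₂ , cos φ₁ · sin φ₂ − sin φ₁ · cos φ₂ · cos Δλ )
  = atan2(-0.14329, 0.04352) = -73.106° → normalised to [0°, 360°): 286.894°.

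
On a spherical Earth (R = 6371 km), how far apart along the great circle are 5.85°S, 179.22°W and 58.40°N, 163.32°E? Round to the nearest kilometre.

Δλ = 163.32 − -179.22 = 342.54°; wrapped into (−180°, 180°]: -17.46°.
Δφ = 58.40 − -5.85 = 64.25°.
a = sin²(Δφ/2) + cos φ₁ · cos φ₂ · sin²(Δλ/2) = 0.294785.
c = 2·atan2(√a, √(1−a)) = 1.14787 rad → d = 6371·c ≈ 7313.09 km.

7313 km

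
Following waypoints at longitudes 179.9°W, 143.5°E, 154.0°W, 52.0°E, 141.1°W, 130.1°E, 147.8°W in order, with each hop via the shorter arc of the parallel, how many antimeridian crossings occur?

6

Leg 1: -179.9° → +143.5°, shortest Δλ = -36.6° (west) — crosses 180°.
Leg 2: +143.5° → -154.0°, shortest Δλ = 62.5° (east) — crosses 180°.
Leg 3: -154.0° → +52.0°, shortest Δλ = -154.0° (west) — crosses 180°.
Leg 4: +52.0° → -141.1°, shortest Δλ = 166.9° (east) — crosses 180°.
Leg 5: -141.1° → +130.1°, shortest Δλ = -88.8° (west) — crosses 180°.
Leg 6: +130.1° → -147.8°, shortest Δλ = 82.1° (east) — crosses 180°.
Total crossings: 6.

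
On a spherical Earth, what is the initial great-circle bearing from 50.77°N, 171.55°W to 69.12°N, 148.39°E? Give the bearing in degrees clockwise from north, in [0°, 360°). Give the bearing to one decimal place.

328.9°

Δλ = 148.39 − -171.55 = 319.94°; wrapped into (−180°, 180°]: -40.06°.
θ = atan2( sin Δλ · cos φ₂ , cos φ₁ · sin φ₂ − sin φ₁ · cos φ₂ · cos Δλ )
  = atan2(-0.22938, 0.37960) = -31.144° → normalised to [0°, 360°): 328.856°.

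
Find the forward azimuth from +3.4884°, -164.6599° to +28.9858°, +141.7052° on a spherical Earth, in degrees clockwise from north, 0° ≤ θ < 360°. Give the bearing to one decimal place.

302.7°

Δλ = 141.7052 − -164.6599 = 306.3651°; wrapped into (−180°, 180°]: -53.6349°.
θ = atan2( sin Δλ · cos φ₂ , cos φ₁ · sin φ₂ − sin φ₁ · cos φ₂ · cos Δλ )
  = atan2(-0.70439, 0.45214) = -57.304° → normalised to [0°, 360°): 302.696°.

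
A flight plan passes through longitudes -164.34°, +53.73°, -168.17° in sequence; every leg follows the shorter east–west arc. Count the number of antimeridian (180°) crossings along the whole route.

2

Leg 1: -164.34° → +53.73°, shortest Δλ = -141.93° (west) — crosses 180°.
Leg 2: +53.73° → -168.17°, shortest Δλ = 138.1° (east) — crosses 180°.
Total crossings: 2.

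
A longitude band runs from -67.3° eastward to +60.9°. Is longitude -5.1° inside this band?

Yes

Band width going east from -67.3° to +60.9°: ((60.9 − -67.3) mod 360) = 128.2°.
Offset of -5.1° east of the west edge: ((-5.1 − -67.3) mod 360) = 62.2°.
62.2° ≤ 128.2° ⇒ inside.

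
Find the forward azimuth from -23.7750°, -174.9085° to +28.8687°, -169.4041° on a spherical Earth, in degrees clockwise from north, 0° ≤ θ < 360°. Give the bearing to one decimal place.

Δλ = -169.4041 − -174.9085 = 5.5044°.
θ = atan2( sin Δλ · cos φ₂ , cos φ₁ · sin φ₂ − sin φ₁ · cos φ₂ · cos Δλ )
  = atan2(0.08400, 0.79325) = 6.045° → normalised to [0°, 360°): 6.045°.

6.0°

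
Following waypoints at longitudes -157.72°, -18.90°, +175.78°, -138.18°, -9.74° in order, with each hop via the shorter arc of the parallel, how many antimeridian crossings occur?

2

Leg 1: -157.72° → -18.90°, shortest Δλ = 138.82° (east) — does not cross 180°.
Leg 2: -18.90° → +175.78°, shortest Δλ = -165.32° (west) — crosses 180°.
Leg 3: +175.78° → -138.18°, shortest Δλ = 46.04° (east) — crosses 180°.
Leg 4: -138.18° → -9.74°, shortest Δλ = 128.44° (east) — does not cross 180°.
Total crossings: 2.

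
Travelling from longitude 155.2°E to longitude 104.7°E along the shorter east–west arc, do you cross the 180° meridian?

Signed shortest Δλ = ((104.7 − 155.2 + 180) mod 360) − 180 = -50.5°.
Going west by 50.5° from +155.2° reaches +104.7° without touching 180°.

No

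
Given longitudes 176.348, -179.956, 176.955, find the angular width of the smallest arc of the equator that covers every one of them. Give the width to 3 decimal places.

3.696°

Sort the longitudes: -179.956°, +176.348°, +176.955°.
Eastward gaps between consecutive values (wrapping around): 356.304°, 0.607°, 3.089°.
Largest gap = 356.304° ⇒ minimal covering band is its complement: 360° − 356.304° = 3.696°.
Band runs from +176.348° eastward to -179.956°, crossing the antimeridian.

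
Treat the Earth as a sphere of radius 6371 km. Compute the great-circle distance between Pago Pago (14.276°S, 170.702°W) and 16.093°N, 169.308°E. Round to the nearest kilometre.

4028 km

Δλ = 169.308 − -170.702 = 340.010°; wrapped into (−180°, 180°]: -19.990°.
Δφ = 16.093 − -14.276 = 30.369°.
a = sin²(Δφ/2) + cos φ₁ · cos φ₂ · sin²(Δλ/2) = 0.096656.
c = 2·atan2(√a, √(1−a)) = 0.63227 rad → d = 6371·c ≈ 4028.19 km.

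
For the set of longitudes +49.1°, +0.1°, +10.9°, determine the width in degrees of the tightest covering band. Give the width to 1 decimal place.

Sort the longitudes: +0.1°, +10.9°, +49.1°.
Eastward gaps between consecutive values (wrapping around): 10.8°, 38.2°, 311.0°.
Largest gap = 311.0° ⇒ minimal covering band is its complement: 360° − 311.0° = 49.0°.
Band runs from +0.1° eastward to +49.1°.

49.0°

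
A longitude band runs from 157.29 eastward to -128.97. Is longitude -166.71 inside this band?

Band width going east from +157.29° to -128.97°: ((-128.97 − 157.29) mod 360) = 73.74°.
Offset of -166.71° east of the west edge: ((-166.71 − 157.29) mod 360) = 36.00°.
36.00° ≤ 73.74° ⇒ inside.

Yes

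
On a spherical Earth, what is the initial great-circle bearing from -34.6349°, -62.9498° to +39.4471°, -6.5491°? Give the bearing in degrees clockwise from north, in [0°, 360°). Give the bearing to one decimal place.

Δλ = -6.5491 − -62.9498 = 56.4007°.
θ = atan2( sin Δλ · cos φ₂ , cos φ₁ · sin φ₂ − sin φ₁ · cos φ₂ · cos Δλ )
  = atan2(0.64320, 0.76564) = 40.033° → normalised to [0°, 360°): 40.033°.

40.0°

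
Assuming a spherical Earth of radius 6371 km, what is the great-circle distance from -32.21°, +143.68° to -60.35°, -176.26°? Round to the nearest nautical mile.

Δλ = -176.26 − 143.68 = -319.94°; wrapped into (−180°, 180°]: 40.06°.
Δφ = -60.35 − -32.21 = -28.14°.
a = sin²(Δφ/2) + cos φ₁ · cos φ₂ · sin²(Δλ/2) = 0.108205.
c = 2·atan2(√a, √(1−a)) = 0.67037 rad → d = 6371·c ≈ 4270.95 km ≈ 2306.13 nmi.

2306 nmi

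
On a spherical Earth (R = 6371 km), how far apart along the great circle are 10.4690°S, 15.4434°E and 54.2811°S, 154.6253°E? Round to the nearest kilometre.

Δλ = 154.6253 − 15.4434 = 139.1819°.
Δφ = -54.2811 − -10.4690 = -43.8121°.
a = sin²(Δφ/2) + cos φ₁ · cos φ₂ · sin²(Δλ/2) = 0.643471.
c = 2·atan2(√a, √(1−a)) = 1.86183 rad → d = 6371·c ≈ 11861.71 km.

11862 km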